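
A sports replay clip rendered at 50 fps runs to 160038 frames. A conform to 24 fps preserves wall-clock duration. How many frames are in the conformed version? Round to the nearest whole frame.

Frames at target rate = 160038 × (24) / (50) = 1920456/25 ≈ 76818.240.
Nearest whole frame: 76818.

76818 frames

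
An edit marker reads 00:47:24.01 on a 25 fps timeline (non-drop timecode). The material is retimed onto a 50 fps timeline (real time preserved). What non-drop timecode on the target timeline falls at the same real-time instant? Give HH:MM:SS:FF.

Source frame index: (0×3600 + 47×60 + 24) × 25 + 1 = 71101.
Real time: 71101 / (25) = 71101/25 s.
Target frame: (71101/25) × (50) = 142202.
At 50 labels/s: frame 142202 → 00:47:24:02.

00:47:24:02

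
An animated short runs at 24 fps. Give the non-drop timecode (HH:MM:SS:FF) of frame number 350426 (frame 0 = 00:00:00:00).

04:03:21:02

350426 ÷ 24 = 14601 full seconds, remainder 2 frames.
14601 s = 4 h 3 min 21 s.
Timecode: 04:03:21:02.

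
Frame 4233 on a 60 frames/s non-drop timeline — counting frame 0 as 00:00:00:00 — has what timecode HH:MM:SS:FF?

4233 ÷ 60 = 70 full seconds, remainder 33 frames.
70 s = 0 h 1 min 10 s.
Timecode: 00:01:10:33.

00:01:10:33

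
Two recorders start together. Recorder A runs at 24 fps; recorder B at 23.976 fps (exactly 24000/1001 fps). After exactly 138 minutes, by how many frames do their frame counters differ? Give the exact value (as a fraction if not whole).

138 min = 8280 s.
A emits 24 × 8280 = 198720 frames; B emits 24000/1001 × 8280 = 198720000/1001.
Difference = 198720/1001 frames (≈ 198.5215); B is behind A.

198720/1001 frames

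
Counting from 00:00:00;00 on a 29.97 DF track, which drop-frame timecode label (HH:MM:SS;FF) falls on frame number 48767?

Ten DF minutes hold 17982 frames, so frame 48767 lies in block 2 (frames 35964–53945) with 12803 frames into that block.
The block's first minute is 1800 frames and the rest 1798 each; 12803 frames reaches minute 7, so 2 × 18 + 7 × 2 = 50 labels have been skipped so far.
Adding those back, label number 48767 + 50 = 48817 at 30 labels/s is 1627 s + 7 f = 0 h 27 min 7 s frame 7, i.e. 00:27:07;07.

00:27:07;07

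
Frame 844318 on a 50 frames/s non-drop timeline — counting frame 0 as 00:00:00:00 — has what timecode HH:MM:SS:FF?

04:41:26:18

844318 ÷ 50 = 16886 full seconds, remainder 18 frames.
16886 s = 4 h 41 min 26 s.
Timecode: 04:41:26:18.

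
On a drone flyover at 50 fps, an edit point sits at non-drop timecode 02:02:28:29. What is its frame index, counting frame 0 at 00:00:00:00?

Total seconds to the label: (2 × 3600 + 2 × 60 + 28) = 7348.
Frame index = 7348 × 50 + 29 = 367429.

367429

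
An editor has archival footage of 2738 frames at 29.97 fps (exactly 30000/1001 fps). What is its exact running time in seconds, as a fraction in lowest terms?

1370369/15000 seconds

Running time = 2738 ÷ (30000/1001) = 2738 × 1001/30000 = 1370369/15000 s.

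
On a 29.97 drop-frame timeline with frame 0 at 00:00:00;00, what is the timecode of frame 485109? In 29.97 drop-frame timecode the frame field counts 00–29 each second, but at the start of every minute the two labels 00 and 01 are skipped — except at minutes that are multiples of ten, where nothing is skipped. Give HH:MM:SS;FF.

Each 10-minute DF block holds 10 × 60 × 30 − 9 × 2 = 17982 frames. 485109 ÷ 17982 → 26 full blocks, remainder 17577.
Within the partial block the first minute is 1800 frames and each further minute 1798, so 9 further minute boundaries passed. Total skipped labels = 18 × 26 + 2 × 9 = 486.
Non-drop label index = 485109 + 486 = 485595; at 30 labels/s that is 04:29:46:15, i.e. DF 04:29:46;15.

04:29:46;15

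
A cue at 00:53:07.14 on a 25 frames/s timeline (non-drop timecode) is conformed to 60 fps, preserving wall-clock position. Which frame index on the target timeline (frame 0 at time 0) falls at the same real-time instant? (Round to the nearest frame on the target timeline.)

Source frame index: (0×3600 + 53×60 + 7) × 25 + 14 = 79689.
Real time: 79689 / (25) = 79689/25 s.
Target frame: (79689/25) × (60) = 956268/5 ≈ 191253.600 → 191254.

frame 191254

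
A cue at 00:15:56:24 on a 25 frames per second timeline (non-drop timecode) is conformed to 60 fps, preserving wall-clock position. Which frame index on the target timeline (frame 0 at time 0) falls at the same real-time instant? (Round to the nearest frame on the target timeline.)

Source frame index: (0×3600 + 15×60 + 56) × 25 + 24 = 23924.
Real time: 23924 / (25) = 23924/25 s.
Target frame: (23924/25) × (60) = 287088/5 ≈ 57417.600 → 57418.

frame 57418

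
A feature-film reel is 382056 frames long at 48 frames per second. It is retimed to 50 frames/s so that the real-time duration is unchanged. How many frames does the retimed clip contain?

Target frames = source frames × (target rate / source rate) = 382056 × (50)/(48) = 382056 × 25/24 = 397975.

397975 frames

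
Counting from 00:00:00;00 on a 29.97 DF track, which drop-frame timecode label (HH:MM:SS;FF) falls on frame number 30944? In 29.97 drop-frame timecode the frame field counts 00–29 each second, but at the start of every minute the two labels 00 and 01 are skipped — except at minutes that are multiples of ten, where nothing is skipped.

00:17:12;16

Ten DF minutes hold 17982 frames, so frame 30944 lies in block 1 (frames 17982–35963) with 12962 frames into that block.
The block's first minute is 1800 frames and the rest 1798 each; 12962 frames reaches minute 7, so 1 × 18 + 7 × 2 = 32 labels have been skipped so far.
Adding those back, label number 30944 + 32 = 30976 at 30 labels/s is 1032 s + 16 f = 0 h 17 min 12 s frame 16, i.e. 00:17:12;16.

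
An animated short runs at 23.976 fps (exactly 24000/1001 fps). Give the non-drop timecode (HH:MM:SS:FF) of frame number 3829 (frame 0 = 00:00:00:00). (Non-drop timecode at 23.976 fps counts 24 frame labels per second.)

00:02:39:13

3829 ÷ 24 = 159 full seconds, remainder 13 frames.
159 s = 0 h 2 min 39 s.
Timecode: 00:02:39:13.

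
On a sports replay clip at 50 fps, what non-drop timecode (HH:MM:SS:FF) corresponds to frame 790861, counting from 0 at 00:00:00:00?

790861 ÷ 50 = 15817 full seconds, remainder 11 frames.
15817 s = 4 h 23 min 37 s.
Timecode: 04:23:37:11.

04:23:37:11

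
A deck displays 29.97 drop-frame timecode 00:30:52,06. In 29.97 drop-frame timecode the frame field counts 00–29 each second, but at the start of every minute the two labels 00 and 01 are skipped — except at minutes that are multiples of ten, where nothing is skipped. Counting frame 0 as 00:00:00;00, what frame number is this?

55512

As if non-drop at 30 labels/s: (0 × 3600 + 30 × 60 + 52) × 30 + 6 = 55566.
Minute boundaries passed: 30; those not divisible by 10: 30 − 3 = 27; dropped labels = 2 × 27 = 54.
Actual frame index = 55566 − 54 = 55512.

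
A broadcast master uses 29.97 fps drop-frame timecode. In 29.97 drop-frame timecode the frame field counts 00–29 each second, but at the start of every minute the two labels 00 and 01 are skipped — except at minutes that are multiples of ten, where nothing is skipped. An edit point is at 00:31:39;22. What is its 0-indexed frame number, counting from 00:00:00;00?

As if non-drop at 30 labels/s: (0 × 3600 + 31 × 60 + 39) × 30 + 22 = 56992.
Minute boundaries passed: 31; those not divisible by 10: 31 − 3 = 28; dropped labels = 2 × 28 = 56.
Actual frame index = 56992 − 56 = 56936.

56936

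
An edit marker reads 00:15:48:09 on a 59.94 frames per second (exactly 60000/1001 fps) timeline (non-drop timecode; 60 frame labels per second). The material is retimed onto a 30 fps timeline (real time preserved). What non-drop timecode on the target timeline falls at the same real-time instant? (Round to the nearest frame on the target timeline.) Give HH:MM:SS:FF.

00:15:49:03

Source frame index: (0×3600 + 15×60 + 48) × 60 + 9 = 56889.
Real time: 56889 / (60000/1001) = 18981963/20000 s.
Target frame: (18981963/20000) × (30) = 56945889/2000 ≈ 28472.945 → 28473.
At 30 labels/s: frame 28473 → 00:15:49:03.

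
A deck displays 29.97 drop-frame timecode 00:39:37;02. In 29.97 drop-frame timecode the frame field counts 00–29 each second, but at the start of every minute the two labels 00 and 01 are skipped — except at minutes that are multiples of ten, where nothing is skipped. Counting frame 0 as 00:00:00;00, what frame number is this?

Complete 10-minute blocks: 3, each 17982 frames → 53946.
Remaining 9 whole minutes in the current block: 1800 + 8 × 1798 = 16184 frames.
Within the current minute: 37 × 30 + 2 − 2 = 1110 (labels ;00/;01 skipped at this minute). Total = 53946 + 16184 + 1110 = 71240.

71240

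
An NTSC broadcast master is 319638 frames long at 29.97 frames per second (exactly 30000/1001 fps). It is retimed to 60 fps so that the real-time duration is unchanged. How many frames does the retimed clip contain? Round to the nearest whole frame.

Frames at target rate = 319638 × (60) / (30000/1001) = 159978819/250 ≈ 639915.276.
Nearest whole frame: 639915.

639915 frames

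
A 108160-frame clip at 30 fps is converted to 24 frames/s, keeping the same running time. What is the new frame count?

86528 frames

Target frames = source frames × (target rate / source rate) = 108160 × (24)/(30) = 108160 × 4/5 = 86528.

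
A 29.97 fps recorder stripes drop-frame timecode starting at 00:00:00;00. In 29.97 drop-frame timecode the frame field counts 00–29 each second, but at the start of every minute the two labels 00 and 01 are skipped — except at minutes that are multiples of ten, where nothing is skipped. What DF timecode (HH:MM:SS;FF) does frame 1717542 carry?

15:55:08;22

Each 10-minute DF block holds 10 × 60 × 30 − 9 × 2 = 17982 frames. 1717542 ÷ 17982 → 95 full blocks, remainder 9252.
Within the partial block the first minute is 1800 frames and each further minute 1798, so 5 further minute boundaries passed. Total skipped labels = 18 × 95 + 2 × 5 = 1720.
Non-drop label index = 1717542 + 1720 = 1719262; at 30 labels/s that is 15:55:08:22, i.e. DF 15:55:08;22.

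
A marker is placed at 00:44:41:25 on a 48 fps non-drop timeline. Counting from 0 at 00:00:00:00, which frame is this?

Total seconds to the label: (0 × 3600 + 44 × 60 + 41) = 2681.
Frame index = 2681 × 48 + 25 = 128713.

frame 128713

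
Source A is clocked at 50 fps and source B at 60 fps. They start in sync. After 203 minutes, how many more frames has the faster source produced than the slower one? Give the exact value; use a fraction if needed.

203 min = 12180 s.
A emits 50 × 12180 = 609000 frames; B emits 60 × 12180 = 730800.
Difference = 121800 frames; B is ahead of A.

121800 frames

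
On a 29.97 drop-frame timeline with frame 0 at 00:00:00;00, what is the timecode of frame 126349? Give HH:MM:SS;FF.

Each 10-minute DF block holds 10 × 60 × 30 − 9 × 2 = 17982 frames. 126349 ÷ 17982 → 7 full blocks, remainder 475.
Within the partial block the first minute is 1800 frames and each further minute 1798, so 0 further minute boundaries passed. Total skipped labels = 18 × 7 + 2 × 0 = 126.
Non-drop label index = 126349 + 126 = 126475; at 30 labels/s that is 01:10:15:25, i.e. DF 01:10:15;25.

01:10:15;25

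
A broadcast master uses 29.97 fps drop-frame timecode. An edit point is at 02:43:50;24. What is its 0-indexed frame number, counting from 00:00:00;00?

294630

Complete 10-minute blocks: 16, each 17982 frames → 287712.
Remaining 3 whole minutes in the current block: 1800 + 2 × 1798 = 5396 frames.
Within the current minute: 50 × 30 + 24 − 2 = 1522 (labels ;00/;01 skipped at this minute). Total = 287712 + 5396 + 1522 = 294630.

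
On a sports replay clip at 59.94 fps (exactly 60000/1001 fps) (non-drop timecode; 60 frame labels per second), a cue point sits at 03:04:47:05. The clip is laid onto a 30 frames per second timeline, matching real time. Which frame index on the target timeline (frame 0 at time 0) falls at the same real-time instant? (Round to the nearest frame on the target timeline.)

Source frame index: (3×3600 + 4×60 + 47) × 60 + 5 = 665225.
Real time: 665225 / (60000/1001) = 26635609/2400 s.
Target frame: (26635609/2400) × (30) = 26635609/80 ≈ 332945.112 → 332945.

frame 332945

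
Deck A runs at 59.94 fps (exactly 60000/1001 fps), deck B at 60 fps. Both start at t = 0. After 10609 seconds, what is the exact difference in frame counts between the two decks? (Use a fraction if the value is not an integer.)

636540/1001 frames

A emits 60000/1001 × 10609 = 636540000/1001 frames; B emits 60 × 10609 = 636540.
Difference = 636540/1001 frames (≈ 635.9041); B is ahead of A.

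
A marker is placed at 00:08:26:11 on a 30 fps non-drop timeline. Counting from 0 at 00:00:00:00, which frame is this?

Total seconds to the label: (0 × 3600 + 8 × 60 + 26) = 506.
Frame index = 506 × 30 + 11 = 15191.

frame 15191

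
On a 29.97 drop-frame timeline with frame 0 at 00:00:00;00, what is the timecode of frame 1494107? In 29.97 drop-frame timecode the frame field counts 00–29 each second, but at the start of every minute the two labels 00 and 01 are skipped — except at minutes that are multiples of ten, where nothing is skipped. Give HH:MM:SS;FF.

Each 10-minute DF block holds 10 × 60 × 30 − 9 × 2 = 17982 frames. 1494107 ÷ 17982 → 83 full blocks, remainder 1601.
Within the partial block the first minute is 1800 frames and each further minute 1798, so 0 further minute boundaries passed. Total skipped labels = 18 × 83 + 2 × 0 = 1494.
Non-drop label index = 1494107 + 1494 = 1495601; at 30 labels/s that is 13:50:53:11, i.e. DF 13:50:53;11.

13:50:53;11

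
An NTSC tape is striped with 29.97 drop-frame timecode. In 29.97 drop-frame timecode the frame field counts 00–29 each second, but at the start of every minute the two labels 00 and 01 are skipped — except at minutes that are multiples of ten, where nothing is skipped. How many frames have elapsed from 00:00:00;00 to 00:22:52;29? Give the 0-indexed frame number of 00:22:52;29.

Complete 10-minute blocks: 2, each 17982 frames → 35964.
Remaining 2 whole minutes in the current block: 1800 + 1 × 1798 = 3598 frames.
Within the current minute: 52 × 30 + 29 − 2 = 1587 (labels ;00/;01 skipped at this minute). Total = 35964 + 3598 + 1587 = 41149.

41149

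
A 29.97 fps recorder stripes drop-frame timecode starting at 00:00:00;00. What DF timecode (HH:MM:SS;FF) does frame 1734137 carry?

Ten DF minutes hold 17982 frames, so frame 1734137 lies in block 96 (frames 1726272–1744253) with 7865 frames into that block.
The block's first minute is 1800 frames and the rest 1798 each; 7865 frames reaches minute 4, so 96 × 18 + 4 × 2 = 1736 labels have been skipped so far.
Adding those back, label number 1734137 + 1736 = 1735873 at 30 labels/s is 57862 s + 13 f = 16 h 4 min 22 s frame 13, i.e. 16:04:22;13.

16:04:22;13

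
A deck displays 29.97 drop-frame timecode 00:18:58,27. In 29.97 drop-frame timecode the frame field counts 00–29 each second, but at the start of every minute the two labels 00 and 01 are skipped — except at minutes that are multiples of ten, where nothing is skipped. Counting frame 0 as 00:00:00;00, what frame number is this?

34133

As if non-drop at 30 labels/s: (0 × 3600 + 18 × 60 + 58) × 30 + 27 = 34167.
Minute boundaries passed: 18; those not divisible by 10: 18 − 1 = 17; dropped labels = 2 × 17 = 34.
Actual frame index = 34167 − 34 = 34133.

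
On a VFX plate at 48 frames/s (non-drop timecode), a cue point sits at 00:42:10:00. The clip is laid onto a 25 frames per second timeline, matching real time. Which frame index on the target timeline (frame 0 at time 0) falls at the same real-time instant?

Source frame index: (0×3600 + 42×60 + 10) × 48 + 0 = 121440.
Real time: 121440 / (48) = 2530 s.
Target frame: (2530) × (25) = 63250.

frame 63250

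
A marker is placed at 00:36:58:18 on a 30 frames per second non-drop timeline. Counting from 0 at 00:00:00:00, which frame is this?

Total seconds to the label: (0 × 3600 + 36 × 60 + 58) = 2218.
Frame index = 2218 × 30 + 18 = 66558.

frame 66558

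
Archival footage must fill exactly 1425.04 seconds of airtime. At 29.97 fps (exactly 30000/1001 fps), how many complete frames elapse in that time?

42708 frames

Frames = 1425.04 × 30000/1001 = 42751200/1001 ≈ 42708.4915.
Complete frames: 42708.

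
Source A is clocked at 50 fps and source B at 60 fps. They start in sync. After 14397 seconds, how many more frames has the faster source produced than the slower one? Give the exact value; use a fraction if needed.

A emits 50 × 14397 = 719850 frames; B emits 60 × 14397 = 863820.
Difference = 143970 frames; B is ahead of A.

143970 frames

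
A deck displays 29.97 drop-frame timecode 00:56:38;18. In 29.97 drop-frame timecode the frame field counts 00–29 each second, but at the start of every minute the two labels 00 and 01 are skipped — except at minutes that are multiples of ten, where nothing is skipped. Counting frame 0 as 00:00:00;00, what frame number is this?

As if non-drop at 30 labels/s: (0 × 3600 + 56 × 60 + 38) × 30 + 18 = 101958.
Minute boundaries passed: 56; those not divisible by 10: 56 − 5 = 51; dropped labels = 2 × 51 = 102.
Actual frame index = 101958 − 102 = 101856.

101856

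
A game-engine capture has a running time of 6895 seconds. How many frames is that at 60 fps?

413700 frames

Frames = 6895 × 60 = 413700.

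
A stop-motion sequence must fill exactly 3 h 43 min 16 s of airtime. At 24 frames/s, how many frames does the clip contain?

321504 frames

3 h 43 min 16 s = 13396 s.
Frames = 13396 × 24 = 321504.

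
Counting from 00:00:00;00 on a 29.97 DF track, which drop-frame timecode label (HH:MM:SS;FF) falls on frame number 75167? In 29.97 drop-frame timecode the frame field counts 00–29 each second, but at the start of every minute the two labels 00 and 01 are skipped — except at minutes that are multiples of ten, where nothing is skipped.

Ten DF minutes hold 17982 frames, so frame 75167 lies in block 4 (frames 71928–89909) with 3239 frames into that block.
The block's first minute is 1800 frames and the rest 1798 each; 3239 frames reaches minute 1, so 4 × 18 + 1 × 2 = 74 labels have been skipped so far.
Adding those back, label number 75167 + 74 = 75241 at 30 labels/s is 2508 s + 1 f = 0 h 41 min 48 s frame 1, i.e. 00:41:48;01.

00:41:48;01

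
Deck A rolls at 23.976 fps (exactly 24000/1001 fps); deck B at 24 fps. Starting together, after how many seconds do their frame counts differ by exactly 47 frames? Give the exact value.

The gap grows by |24 − 24000/1001| = 24/1001 frames per second.
Time for a 47-frame gap: 47 ÷ (24/1001) = 47047/24 s.

47047/24 seconds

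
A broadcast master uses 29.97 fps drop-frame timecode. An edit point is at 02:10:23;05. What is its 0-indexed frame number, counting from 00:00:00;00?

234461

As if non-drop at 30 labels/s: (2 × 3600 + 10 × 60 + 23) × 30 + 5 = 234695.
Minute boundaries passed: 130; those not divisible by 10: 130 − 13 = 117; dropped labels = 2 × 117 = 234.
Actual frame index = 234695 − 234 = 234461.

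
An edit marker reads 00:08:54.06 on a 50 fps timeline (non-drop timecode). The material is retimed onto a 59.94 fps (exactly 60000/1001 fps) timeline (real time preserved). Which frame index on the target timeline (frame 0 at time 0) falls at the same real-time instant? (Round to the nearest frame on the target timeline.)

frame 32015

Source frame index: (0×3600 + 8×60 + 54) × 50 + 6 = 26706.
Real time: 26706 / (50) = 13353/25 s.
Target frame: (13353/25) × (60000/1001) = 32047200/1001 ≈ 32015.185 → 32015.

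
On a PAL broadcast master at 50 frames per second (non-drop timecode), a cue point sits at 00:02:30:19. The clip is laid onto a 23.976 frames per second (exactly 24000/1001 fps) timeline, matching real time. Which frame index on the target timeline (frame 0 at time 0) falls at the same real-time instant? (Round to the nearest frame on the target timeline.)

Source frame index: (0×3600 + 2×60 + 30) × 50 + 19 = 7519.
Real time: 7519 / (50) = 7519/50 s.
Target frame: (7519/50) × (24000/1001) = 3609120/1001 ≈ 3605.514 → 3606.

frame 3606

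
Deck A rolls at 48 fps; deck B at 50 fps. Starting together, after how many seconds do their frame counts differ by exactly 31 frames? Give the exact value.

The gap grows by |50 − 48| = 2 frames per second.
Time for a 31-frame gap: 31 ÷ (2) = 15.5 s.

15.5 seconds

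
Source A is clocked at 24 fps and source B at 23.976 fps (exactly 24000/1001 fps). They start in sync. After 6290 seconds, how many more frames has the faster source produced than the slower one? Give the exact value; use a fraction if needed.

A emits 24 × 6290 = 150960 frames; B emits 24000/1001 × 6290 = 150960000/1001.
Difference = 150960/1001 frames (≈ 150.8092); B is behind A.

150960/1001 frames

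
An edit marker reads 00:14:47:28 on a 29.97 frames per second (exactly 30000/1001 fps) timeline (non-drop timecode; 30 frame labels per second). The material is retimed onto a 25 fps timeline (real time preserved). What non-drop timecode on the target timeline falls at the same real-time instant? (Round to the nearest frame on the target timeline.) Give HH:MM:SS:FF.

00:14:48:21

Source frame index: (0×3600 + 14×60 + 47) × 30 + 28 = 26638.
Real time: 26638 / (30000/1001) = 13332319/15000 s.
Target frame: (13332319/15000) × (25) = 13332319/600 ≈ 22220.532 → 22221.
At 25 labels/s: frame 22221 → 00:14:48:21.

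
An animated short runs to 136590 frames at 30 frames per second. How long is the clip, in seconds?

4553 seconds

Running time = 136590 / (30) = 4553 s.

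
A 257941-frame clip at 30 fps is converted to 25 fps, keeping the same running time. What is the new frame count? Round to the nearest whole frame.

214951 frames

Frames at target rate = 257941 × (25) / (30) = 1289705/6 ≈ 214950.833.
Nearest whole frame: 214951.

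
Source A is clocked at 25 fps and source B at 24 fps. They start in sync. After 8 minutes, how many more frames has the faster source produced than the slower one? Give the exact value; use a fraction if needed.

8 min = 480 s.
A emits 25 × 480 = 12000 frames; B emits 24 × 480 = 11520.
Difference = 480 frames; B is behind A.

480 frames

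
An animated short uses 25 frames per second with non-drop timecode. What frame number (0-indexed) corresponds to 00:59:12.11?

88811

Total seconds to the label: (0 × 3600 + 59 × 60 + 12) = 3552.
Frame index = 3552 × 25 + 11 = 88811.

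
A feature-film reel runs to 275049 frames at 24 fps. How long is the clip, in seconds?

Running time = 275049 / (24) = 11460.375 s.

11460.375 seconds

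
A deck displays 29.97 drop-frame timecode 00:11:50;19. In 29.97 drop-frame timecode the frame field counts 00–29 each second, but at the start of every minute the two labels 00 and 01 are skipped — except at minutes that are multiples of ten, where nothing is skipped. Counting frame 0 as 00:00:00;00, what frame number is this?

21299

Complete 10-minute blocks: 1, each 17982 frames → 17982.
Remaining 1 whole minute in the current block: 1800 + 0 × 1798 = 1800 frames.
Within the current minute: 50 × 30 + 19 − 2 = 1517 (labels ;00/;01 skipped at this minute). Total = 17982 + 1800 + 1517 = 21299.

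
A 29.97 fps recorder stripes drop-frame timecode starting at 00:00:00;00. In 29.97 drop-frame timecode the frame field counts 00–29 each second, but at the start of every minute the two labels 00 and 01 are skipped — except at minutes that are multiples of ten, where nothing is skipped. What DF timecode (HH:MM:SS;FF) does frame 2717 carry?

00:01:30;19

Each 10-minute DF block holds 10 × 60 × 30 − 9 × 2 = 17982 frames. 2717 ÷ 17982 → 0 full blocks, remainder 2717.
Within the partial block the first minute is 1800 frames and each further minute 1798, so 1 further minute boundary passed. Total skipped labels = 18 × 0 + 2 × 1 = 2.
Non-drop label index = 2717 + 2 = 2719; at 30 labels/s that is 00:01:30:19, i.e. DF 00:01:30;19.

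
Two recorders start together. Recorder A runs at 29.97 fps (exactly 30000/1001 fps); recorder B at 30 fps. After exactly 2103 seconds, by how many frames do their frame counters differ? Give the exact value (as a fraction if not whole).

63090/1001 frames

A emits 30000/1001 × 2103 = 63090000/1001 frames; B emits 30 × 2103 = 63090.
Difference = 63090/1001 frames (≈ 63.0270); B is ahead of A.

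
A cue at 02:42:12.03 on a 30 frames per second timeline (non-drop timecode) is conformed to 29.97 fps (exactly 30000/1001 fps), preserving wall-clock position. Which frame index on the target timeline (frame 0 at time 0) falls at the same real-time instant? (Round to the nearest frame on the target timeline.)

Source frame index: (2×3600 + 42×60 + 12) × 30 + 3 = 291963.
Real time: 291963 / (30) = 97321/10 s.
Target frame: (97321/10) × (30000/1001) = 41709000/143 ≈ 291671.329 → 291671.

frame 291671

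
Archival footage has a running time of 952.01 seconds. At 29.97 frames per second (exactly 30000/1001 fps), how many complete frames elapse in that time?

28531 frames

Frames = 952.01 × 30000/1001 = 28560300/1001 ≈ 28531.7682.
Complete frames: 28531.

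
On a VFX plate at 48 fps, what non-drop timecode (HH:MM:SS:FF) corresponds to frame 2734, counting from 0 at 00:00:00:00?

2734 ÷ 48 = 56 full seconds, remainder 46 frames.
56 s = 0 h 0 min 56 s.
Timecode: 00:00:56:46.

00:00:56:46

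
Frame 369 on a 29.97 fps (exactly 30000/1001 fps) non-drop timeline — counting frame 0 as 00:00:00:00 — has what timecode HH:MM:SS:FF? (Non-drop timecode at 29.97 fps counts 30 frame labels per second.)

00:00:12:09

369 ÷ 30 = 12 full seconds, remainder 9 frames.
12 s = 0 h 0 min 12 s.
Timecode: 00:00:12:09.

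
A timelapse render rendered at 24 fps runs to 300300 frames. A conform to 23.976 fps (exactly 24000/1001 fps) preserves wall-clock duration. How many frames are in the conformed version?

Target frames = source frames × (target rate / source rate) = 300300 × (24000/1001)/(24) = 300300 × 1000/1001 = 300000.

300000 frames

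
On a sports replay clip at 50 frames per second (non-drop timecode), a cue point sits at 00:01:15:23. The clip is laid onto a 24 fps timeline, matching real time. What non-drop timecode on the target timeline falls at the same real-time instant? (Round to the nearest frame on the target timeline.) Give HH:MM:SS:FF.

00:01:15:11

Source frame index: (0×3600 + 1×60 + 15) × 50 + 23 = 3773.
Real time: 3773 / (50) = 3773/50 s.
Target frame: (3773/50) × (24) = 45276/25 ≈ 1811.040 → 1811.
At 24 labels/s: frame 1811 → 00:01:15:11.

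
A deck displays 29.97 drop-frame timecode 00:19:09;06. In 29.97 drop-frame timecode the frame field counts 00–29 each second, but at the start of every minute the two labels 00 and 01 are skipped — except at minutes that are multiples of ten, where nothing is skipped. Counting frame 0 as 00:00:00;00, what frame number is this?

34440

Complete 10-minute blocks: 1, each 17982 frames → 17982.
Remaining 9 whole minutes in the current block: 1800 + 8 × 1798 = 16184 frames.
Within the current minute: 9 × 30 + 6 − 2 = 274 (labels ;00/;01 skipped at this minute). Total = 17982 + 16184 + 274 = 34440.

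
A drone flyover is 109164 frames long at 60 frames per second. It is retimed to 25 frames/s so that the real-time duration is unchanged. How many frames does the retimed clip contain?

45485 frames

Target frames = source frames × (target rate / source rate) = 109164 × (25)/(60) = 109164 × 5/12 = 45485.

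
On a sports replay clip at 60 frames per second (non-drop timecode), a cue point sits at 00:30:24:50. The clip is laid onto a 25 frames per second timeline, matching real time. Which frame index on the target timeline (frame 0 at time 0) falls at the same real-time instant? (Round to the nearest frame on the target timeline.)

frame 45621

Source frame index: (0×3600 + 30×60 + 24) × 60 + 50 = 109490.
Real time: 109490 / (60) = 10949/6 s.
Target frame: (10949/6) × (25) = 273725/6 ≈ 45620.833 → 45621.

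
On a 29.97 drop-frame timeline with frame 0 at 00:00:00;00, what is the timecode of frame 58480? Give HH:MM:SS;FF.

Each 10-minute DF block holds 10 × 60 × 30 − 9 × 2 = 17982 frames. 58480 ÷ 17982 → 3 full blocks, remainder 4534.
Within the partial block the first minute is 1800 frames and each further minute 1798, so 2 further minute boundaries passed. Total skipped labels = 18 × 3 + 2 × 2 = 58.
Non-drop label index = 58480 + 58 = 58538; at 30 labels/s that is 00:32:31:08, i.e. DF 00:32:31;08.

00:32:31;08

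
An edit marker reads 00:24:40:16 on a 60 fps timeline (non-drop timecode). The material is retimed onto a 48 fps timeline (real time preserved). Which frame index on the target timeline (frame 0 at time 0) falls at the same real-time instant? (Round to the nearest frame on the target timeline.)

frame 71053

Source frame index: (0×3600 + 24×60 + 40) × 60 + 16 = 88816.
Real time: 88816 / (60) = 22204/15 s.
Target frame: (22204/15) × (48) = 355264/5 ≈ 71052.800 → 71053.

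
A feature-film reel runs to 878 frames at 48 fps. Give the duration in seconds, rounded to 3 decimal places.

Running time = 878 × 1/48 = 439/24 s ≈ 18.292 s.

18.292 seconds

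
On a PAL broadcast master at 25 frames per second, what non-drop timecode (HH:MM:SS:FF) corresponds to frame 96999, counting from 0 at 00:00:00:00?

96999 ÷ 25 = 3879 full seconds, remainder 24 frames.
3879 s = 1 h 4 min 39 s.
Timecode: 01:04:39:24.

01:04:39:24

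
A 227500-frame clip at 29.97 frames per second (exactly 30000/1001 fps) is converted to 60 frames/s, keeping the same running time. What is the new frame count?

455455 frames

Target frames = source frames × (target rate / source rate) = 227500 × (60)/(30000/1001) = 227500 × 1001/500 = 455455.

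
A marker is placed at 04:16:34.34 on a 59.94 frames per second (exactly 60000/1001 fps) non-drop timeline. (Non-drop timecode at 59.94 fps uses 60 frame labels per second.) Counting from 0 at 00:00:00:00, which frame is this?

923674

Total seconds to the label: (4 × 3600 + 16 × 60 + 34) = 15394.
Frame index = 15394 × 60 + 34 = 923674.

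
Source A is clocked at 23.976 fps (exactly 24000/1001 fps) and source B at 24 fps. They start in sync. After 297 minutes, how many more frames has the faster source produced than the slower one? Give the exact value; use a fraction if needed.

38880/91 frames

297 min = 17820 s.
A emits 24000/1001 × 17820 = 38880000/91 frames; B emits 24 × 17820 = 427680.
Difference = 38880/91 frames (≈ 427.2527); B is ahead of A.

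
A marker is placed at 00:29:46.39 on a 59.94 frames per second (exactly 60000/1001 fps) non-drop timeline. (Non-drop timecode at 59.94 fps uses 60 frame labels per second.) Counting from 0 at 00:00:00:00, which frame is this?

107199

Total seconds to the label: (0 × 3600 + 29 × 60 + 46) = 1786.
Frame index = 1786 × 60 + 39 = 107199.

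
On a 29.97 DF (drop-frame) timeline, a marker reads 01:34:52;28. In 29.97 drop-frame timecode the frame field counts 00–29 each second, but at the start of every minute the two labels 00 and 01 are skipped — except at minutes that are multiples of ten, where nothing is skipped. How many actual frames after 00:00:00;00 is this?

170618

Complete 10-minute blocks: 9, each 17982 frames → 161838.
Remaining 4 whole minutes in the current block: 1800 + 3 × 1798 = 7194 frames.
Within the current minute: 52 × 30 + 28 − 2 = 1586 (labels ;00/;01 skipped at this minute). Total = 161838 + 7194 + 1586 = 170618.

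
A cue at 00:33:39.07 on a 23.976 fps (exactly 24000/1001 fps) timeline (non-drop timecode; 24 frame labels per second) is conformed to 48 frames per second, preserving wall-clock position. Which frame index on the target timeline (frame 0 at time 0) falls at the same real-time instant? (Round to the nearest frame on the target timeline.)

Source frame index: (0×3600 + 33×60 + 39) × 24 + 7 = 48463.
Real time: 48463 / (24000/1001) = 48511463/24000 s.
Target frame: (48511463/24000) × (48) = 48511463/500 ≈ 97022.926 → 97023.

frame 97023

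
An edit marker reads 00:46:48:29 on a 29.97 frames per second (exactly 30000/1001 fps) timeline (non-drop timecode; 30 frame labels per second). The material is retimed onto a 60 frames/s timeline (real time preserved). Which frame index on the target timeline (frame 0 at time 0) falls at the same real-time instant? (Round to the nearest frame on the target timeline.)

frame 168707

Source frame index: (0×3600 + 46×60 + 48) × 30 + 29 = 84269.
Real time: 84269 / (30000/1001) = 84353269/30000 s.
Target frame: (84353269/30000) × (60) = 84353269/500 ≈ 168706.538 → 168707.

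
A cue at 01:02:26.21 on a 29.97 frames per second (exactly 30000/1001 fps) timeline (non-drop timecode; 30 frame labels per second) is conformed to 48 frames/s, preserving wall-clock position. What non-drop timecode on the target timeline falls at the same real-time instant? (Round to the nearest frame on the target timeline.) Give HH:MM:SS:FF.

Source frame index: (1×3600 + 2×60 + 26) × 30 + 21 = 112401.
Real time: 112401 / (30000/1001) = 37504467/10000 s.
Target frame: (37504467/10000) × (48) = 112513401/625 ≈ 180021.442 → 180021.
At 48 labels/s: frame 180021 → 01:02:30:21.

01:02:30:21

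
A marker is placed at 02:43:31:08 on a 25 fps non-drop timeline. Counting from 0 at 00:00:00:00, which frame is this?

245283

Total seconds to the label: (2 × 3600 + 43 × 60 + 31) = 9811.
Frame index = 9811 × 25 + 8 = 245283.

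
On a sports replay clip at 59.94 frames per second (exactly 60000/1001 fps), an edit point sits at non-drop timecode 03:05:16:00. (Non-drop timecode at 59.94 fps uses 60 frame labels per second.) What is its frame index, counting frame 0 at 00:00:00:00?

Total seconds to the label: (3 × 3600 + 5 × 60 + 16) = 11116.
Frame index = 11116 × 60 + 0 = 666960.

666960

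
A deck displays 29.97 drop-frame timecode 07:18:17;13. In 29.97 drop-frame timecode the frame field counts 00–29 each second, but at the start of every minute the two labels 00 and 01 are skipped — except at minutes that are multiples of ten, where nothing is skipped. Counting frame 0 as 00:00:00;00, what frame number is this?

788133

As if non-drop at 30 labels/s: (7 × 3600 + 18 × 60 + 17) × 30 + 13 = 788923.
Minute boundaries passed: 438; those not divisible by 10: 438 − 43 = 395; dropped labels = 2 × 395 = 790.
Actual frame index = 788923 − 790 = 788133.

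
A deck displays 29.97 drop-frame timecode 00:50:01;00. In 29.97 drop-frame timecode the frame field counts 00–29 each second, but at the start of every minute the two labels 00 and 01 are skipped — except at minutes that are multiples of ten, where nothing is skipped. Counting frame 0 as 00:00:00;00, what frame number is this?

89940

Complete 10-minute blocks: 5, each 17982 frames → 89910.
Remaining 0 whole minutes in the current block: 0 frames.
Within the current minute: 1 × 30 + 0 = 30. Total = 89910 + 0 + 30 = 89940.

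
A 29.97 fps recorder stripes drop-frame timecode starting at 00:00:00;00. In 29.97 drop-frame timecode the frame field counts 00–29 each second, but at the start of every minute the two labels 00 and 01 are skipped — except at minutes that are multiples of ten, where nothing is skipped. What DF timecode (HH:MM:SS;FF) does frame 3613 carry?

00:02:00;17

Ten DF minutes hold 17982 frames, so frame 3613 lies in block 0 (frames 0–17981) with 3613 frames into that block.
The block's first minute is 1800 frames and the rest 1798 each; 3613 frames reaches minute 2, so 0 × 18 + 2 × 2 = 4 labels have been skipped so far.
Adding those back, label number 3613 + 4 = 3617 at 30 labels/s is 120 s + 17 f = 0 h 2 min 0 s frame 17, i.e. 00:02:00;17.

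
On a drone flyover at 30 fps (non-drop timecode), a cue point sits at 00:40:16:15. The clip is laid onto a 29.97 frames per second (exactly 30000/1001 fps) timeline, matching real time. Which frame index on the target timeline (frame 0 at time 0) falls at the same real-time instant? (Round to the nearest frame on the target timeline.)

frame 72423

Source frame index: (0×3600 + 40×60 + 16) × 30 + 15 = 72495.
Real time: 72495 / (30) = 4833/2 s.
Target frame: (4833/2) × (30000/1001) = 72495000/1001 ≈ 72422.577 → 72423.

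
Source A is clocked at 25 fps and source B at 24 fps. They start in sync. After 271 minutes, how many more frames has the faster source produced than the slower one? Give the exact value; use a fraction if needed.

16260 frames

271 min = 16260 s.
A emits 25 × 16260 = 406500 frames; B emits 24 × 16260 = 390240.
Difference = 16260 frames; B is behind A.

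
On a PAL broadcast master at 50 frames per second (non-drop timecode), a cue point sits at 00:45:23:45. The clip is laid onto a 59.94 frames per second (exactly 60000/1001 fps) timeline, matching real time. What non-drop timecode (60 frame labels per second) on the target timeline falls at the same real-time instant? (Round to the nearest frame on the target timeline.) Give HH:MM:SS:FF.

Source frame index: (0×3600 + 45×60 + 23) × 50 + 45 = 136195.
Real time: 136195 / (50) = 27239/10 s.
Target frame: (27239/10) × (60000/1001) = 163434000/1001 ≈ 163270.729 → 163271.
At 60 labels/s: frame 163271 → 00:45:21:11.

00:45:21:11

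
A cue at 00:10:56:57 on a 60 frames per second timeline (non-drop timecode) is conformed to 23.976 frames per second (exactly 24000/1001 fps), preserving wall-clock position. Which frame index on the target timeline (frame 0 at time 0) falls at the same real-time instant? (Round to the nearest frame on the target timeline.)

frame 15751

Source frame index: (0×3600 + 10×60 + 56) × 60 + 57 = 39417.
Real time: 39417 / (60) = 13139/20 s.
Target frame: (13139/20) × (24000/1001) = 2252400/143 ≈ 15751.049 → 15751.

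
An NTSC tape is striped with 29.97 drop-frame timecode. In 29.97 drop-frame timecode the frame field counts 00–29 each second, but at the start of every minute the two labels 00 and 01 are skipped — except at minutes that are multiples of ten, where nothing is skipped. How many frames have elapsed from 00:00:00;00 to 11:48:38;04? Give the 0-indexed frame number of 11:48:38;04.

1274268

Complete 10-minute blocks: 70, each 17982 frames → 1258740.
Remaining 8 whole minutes in the current block: 1800 + 7 × 1798 = 14386 frames.
Within the current minute: 38 × 30 + 4 − 2 = 1142 (labels ;00/;01 skipped at this minute). Total = 1258740 + 14386 + 1142 = 1274268.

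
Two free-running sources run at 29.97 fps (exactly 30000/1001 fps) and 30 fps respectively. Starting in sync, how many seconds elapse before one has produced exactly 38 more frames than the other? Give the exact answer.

The gap grows by |30 − 30000/1001| = 30/1001 frames per second.
Time for a 38-frame gap: 38 ÷ (30/1001) = 19019/15 s.

19019/15 seconds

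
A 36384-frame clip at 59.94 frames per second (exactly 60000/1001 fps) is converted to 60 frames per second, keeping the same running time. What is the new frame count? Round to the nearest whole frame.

36420 frames

Frames at target rate = 36384 × (60) / (60000/1001) = 4552548/125 ≈ 36420.384.
Nearest whole frame: 36420.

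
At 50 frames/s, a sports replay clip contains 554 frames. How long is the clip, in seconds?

11.08 seconds

Running time = 554 / (50) = 11.08 s.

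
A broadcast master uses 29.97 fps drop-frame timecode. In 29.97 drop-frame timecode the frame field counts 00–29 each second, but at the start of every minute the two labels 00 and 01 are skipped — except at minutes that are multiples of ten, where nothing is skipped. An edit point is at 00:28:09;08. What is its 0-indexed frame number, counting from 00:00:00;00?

As if non-drop at 30 labels/s: (0 × 3600 + 28 × 60 + 9) × 30 + 8 = 50678.
Minute boundaries passed: 28; those not divisible by 10: 28 − 2 = 26; dropped labels = 2 × 26 = 52.
Actual frame index = 50678 − 52 = 50626.

50626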